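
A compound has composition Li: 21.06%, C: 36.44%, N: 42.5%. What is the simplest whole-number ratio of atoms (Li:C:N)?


Assume 100 g of compound, divide each mass% by atomic mass to get moles, then normalize by the smallest to get a raw atom ratio.
Moles per 100 g: Li: 21.06/6.941 = 3.0341, C: 36.44/12.011 = 3.0339, N: 42.5/14.007 = 3.0342
Raw ratio (divide by min = 3.0339): Li: 1.0, C: 1.0, N: 1.0
Multiply by 1 to clear fractions: Li: 1.0 ~= 1, C: 1.0 ~= 1, N: 1.0 ~= 1
Reduce by GCD to get the simplest whole-number ratio:

1:1:1


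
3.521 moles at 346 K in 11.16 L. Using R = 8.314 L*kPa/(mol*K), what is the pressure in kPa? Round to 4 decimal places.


PV = nRT, solve for P = nRT / V.
nRT = 3.521 * 8.314 * 346 = 10128.6635
P = 10128.6635 / 11.16
P = 907.58633513 kPa, rounded to 4 dp:

907.5863 kPa


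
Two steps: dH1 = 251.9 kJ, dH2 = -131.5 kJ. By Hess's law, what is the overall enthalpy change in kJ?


Hess's law: enthalpy is a state function, so add the step enthalpies.
dH_total = dH1 + dH2 = 251.9 + (-131.5)
dH_total = 120.4 kJ:

120.40 kJ


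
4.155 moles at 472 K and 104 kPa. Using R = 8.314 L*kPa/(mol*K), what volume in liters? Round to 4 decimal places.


PV = nRT, solve for V = nRT / P.
nRT = 4.155 * 8.314 * 472 = 16305.0842
V = 16305.0842 / 104
V = 156.77965577 L, rounded to 4 dp:

156.7797 L


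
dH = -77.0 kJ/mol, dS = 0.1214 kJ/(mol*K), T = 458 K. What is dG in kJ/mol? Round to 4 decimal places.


Gibbs: dG = dH - T*dS (consistent units, dS already in kJ/(mol*K)).
T*dS = 458 * 0.1214 = 55.6012
dG = -77.0 - (55.6012)
dG = -132.6012 kJ/mol, rounded to 4 dp:

-132.6012 kJ/mol


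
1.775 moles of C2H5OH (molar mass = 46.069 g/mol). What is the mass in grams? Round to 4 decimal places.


mass = n * M
mass = 1.775 * 46.069
mass = 81.772475 g, rounded to 4 dp:

81.7725 g


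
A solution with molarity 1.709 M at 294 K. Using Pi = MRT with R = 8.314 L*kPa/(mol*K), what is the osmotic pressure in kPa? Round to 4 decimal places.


Osmotic pressure (van't Hoff): Pi = M*R*T.
RT = 8.314 * 294 = 2444.316
Pi = 1.709 * 2444.316
Pi = 4177.336044 kPa, rounded to 4 dp:

4177.3360 kPa


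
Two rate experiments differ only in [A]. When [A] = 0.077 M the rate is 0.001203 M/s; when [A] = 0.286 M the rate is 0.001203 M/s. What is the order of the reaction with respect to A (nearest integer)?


Rate is proportional to [A]^n, so rate2/rate1 = ([A]2/[A]1)^n. Take logs to solve for n.
rate2/rate1 = 0.001203 / 0.001203 = 1.0
[A]2/[A]1 = 0.286 / 0.077 = 3.7143
n = ln(1.0) / ln(3.7143) = 0.0
Nearest integer order:

0


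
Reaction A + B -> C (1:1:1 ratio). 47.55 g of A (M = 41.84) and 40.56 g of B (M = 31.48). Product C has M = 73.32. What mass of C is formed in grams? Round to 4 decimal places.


Find moles of each reactant; the smaller value is the limiting reagent in a 1:1:1 reaction, so moles_C equals moles of the limiter.
n_A = mass_A / M_A = 47.55 / 41.84 = 1.136472 mol
n_B = mass_B / M_B = 40.56 / 31.48 = 1.288437 mol
Limiting reagent: A (smaller), n_limiting = 1.136472 mol
mass_C = n_limiting * M_C = 1.136472 * 73.32
mass_C = 83.32612704 g, rounded to 4 dp:

83.3261 g


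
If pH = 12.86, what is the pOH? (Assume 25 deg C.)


At 25 deg C, pH + pOH = 14.
pOH = 14 - pH = 14 - 12.86
pOH = 1.14:

1.14


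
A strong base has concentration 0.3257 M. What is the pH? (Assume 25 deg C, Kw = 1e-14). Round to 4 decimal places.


A strong base dissociates completely, so [OH-] equals the given concentration.
pOH = -log10([OH-]) = -log10(0.3257) = 0.487182
pH = 14 - pOH = 14 - 0.487182
pH = 13.512818, rounded to 4 dp:

13.5128


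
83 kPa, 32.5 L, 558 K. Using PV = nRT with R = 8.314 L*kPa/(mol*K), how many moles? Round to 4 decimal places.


PV = nRT, solve for n = PV / (RT).
PV = 83 * 32.5 = 2697.5
RT = 8.314 * 558 = 4639.212
n = 2697.5 / 4639.212
n = 0.58145651 mol, rounded to 4 dp:

0.5815 mol


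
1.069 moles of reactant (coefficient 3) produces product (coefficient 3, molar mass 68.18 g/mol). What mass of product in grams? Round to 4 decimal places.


Use the coefficient ratio to convert reactant moles to product moles, then multiply by the product's molar mass.
moles_P = moles_R * (coeff_P / coeff_R) = 1.069 * (3/3) = 1.069
mass_P = moles_P * M_P = 1.069 * 68.18
mass_P = 72.88442 g, rounded to 4 dp:

72.8844 g


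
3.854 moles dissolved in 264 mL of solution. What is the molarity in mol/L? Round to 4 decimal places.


Convert volume to liters: V_L = V_mL / 1000.
V_L = 264 / 1000 = 0.264 L
M = n / V_L = 3.854 / 0.264
M = 14.59848485 mol/L, rounded to 4 dp:

14.5985 mol/L


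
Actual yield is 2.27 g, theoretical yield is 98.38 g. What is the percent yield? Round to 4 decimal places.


% yield = 100 * actual / theoretical
% yield = 100 * 2.27 / 98.38
% yield = 2.30737955 %, rounded to 4 dp:

2.3074 %


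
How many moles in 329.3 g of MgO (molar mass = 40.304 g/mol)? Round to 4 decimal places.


n = mass / M
n = 329.3 / 40.304
n = 8.17040492 mol, rounded to 4 dp:

8.1704 mol


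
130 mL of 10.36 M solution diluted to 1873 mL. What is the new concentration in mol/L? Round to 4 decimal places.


Dilution: M1*V1 = M2*V2, solve for M2.
M2 = M1*V1 / V2
M2 = 10.36 * 130 / 1873
M2 = 1346.8 / 1873
M2 = 0.71906033 mol/L, rounded to 4 dp:

0.7191 mol/L


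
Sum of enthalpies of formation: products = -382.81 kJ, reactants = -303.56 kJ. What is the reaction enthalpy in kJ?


dH_rxn = sum(dH_f products) - sum(dH_f reactants)
dH_rxn = -382.81 - (-303.56)
dH_rxn = -79.25 kJ:

-79.25 kJ


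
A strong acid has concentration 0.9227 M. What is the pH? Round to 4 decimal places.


A strong acid dissociates completely, so [H+] equals the given concentration.
pH = -log10([H+]) = -log10(0.9227)
pH = 0.03493948, rounded to 4 dp:

0.0349


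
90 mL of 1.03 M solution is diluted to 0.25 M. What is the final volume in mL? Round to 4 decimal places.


Dilution: M1*V1 = M2*V2, solve for V2.
V2 = M1*V1 / M2
V2 = 1.03 * 90 / 0.25
V2 = 92.7 / 0.25
V2 = 370.8 mL, rounded to 4 dp:

370.8000 mL


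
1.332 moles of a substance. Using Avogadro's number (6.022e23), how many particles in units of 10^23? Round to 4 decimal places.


N = n * NA, then divide by 1e23 for the requested units.
N / 1e23 = n * 6.022
N / 1e23 = 1.332 * 6.022
N / 1e23 = 8.021304, rounded to 4 dp:

8.0213


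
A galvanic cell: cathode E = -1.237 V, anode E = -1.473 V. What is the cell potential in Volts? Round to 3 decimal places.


Standard cell potential: E_cell = E_cathode - E_anode.
E_cell = -1.237 - (-1.473)
E_cell = 0.236 V, rounded to 3 dp:

0.236 V


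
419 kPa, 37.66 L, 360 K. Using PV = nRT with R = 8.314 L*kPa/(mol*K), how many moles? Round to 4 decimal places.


PV = nRT, solve for n = PV / (RT).
PV = 419 * 37.66 = 15779.54
RT = 8.314 * 360 = 2993.04
n = 15779.54 / 2993.04
n = 5.27207789 mol, rounded to 4 dp:

5.2721 mol


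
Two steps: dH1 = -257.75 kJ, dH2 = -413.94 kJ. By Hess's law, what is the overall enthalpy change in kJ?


Hess's law: enthalpy is a state function, so add the step enthalpies.
dH_total = dH1 + dH2 = -257.75 + (-413.94)
dH_total = -671.69 kJ:

-671.69 kJ


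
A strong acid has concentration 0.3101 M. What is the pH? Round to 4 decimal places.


A strong acid dissociates completely, so [H+] equals the given concentration.
pH = -log10([H+]) = -log10(0.3101)
pH = 0.50849823, rounded to 4 dp:

0.5085


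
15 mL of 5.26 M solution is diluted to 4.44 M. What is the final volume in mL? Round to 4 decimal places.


Dilution: M1*V1 = M2*V2, solve for V2.
V2 = M1*V1 / M2
V2 = 5.26 * 15 / 4.44
V2 = 78.9 / 4.44
V2 = 17.77027027 mL, rounded to 4 dp:

17.7703 mL


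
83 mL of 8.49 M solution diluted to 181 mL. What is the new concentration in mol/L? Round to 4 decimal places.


Dilution: M1*V1 = M2*V2, solve for M2.
M2 = M1*V1 / V2
M2 = 8.49 * 83 / 181
M2 = 704.67 / 181
M2 = 3.89320442 mol/L, rounded to 4 dp:

3.8932 mol/L


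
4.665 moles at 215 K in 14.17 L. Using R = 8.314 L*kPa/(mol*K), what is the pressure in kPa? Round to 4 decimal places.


PV = nRT, solve for P = nRT / V.
nRT = 4.665 * 8.314 * 215 = 8338.7342
P = 8338.7342 / 14.17
P = 588.47806634 kPa, rounded to 4 dp:

588.4781 kPa


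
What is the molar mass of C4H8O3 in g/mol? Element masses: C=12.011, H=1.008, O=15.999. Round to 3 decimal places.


M = sum(count * atomic_mass) over atoms.
M = 4*12.011 + 8*1.008 + 3*15.999
M = 48.044 + 8.064 + 47.997
M = 104.105 g/mol, rounded to 3 dp:

104.105 g/mol


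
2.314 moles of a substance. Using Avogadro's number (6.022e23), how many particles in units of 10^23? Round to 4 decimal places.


N = n * NA, then divide by 1e23 for the requested units.
N / 1e23 = n * 6.022
N / 1e23 = 2.314 * 6.022
N / 1e23 = 13.934908, rounded to 4 dp:

13.9349


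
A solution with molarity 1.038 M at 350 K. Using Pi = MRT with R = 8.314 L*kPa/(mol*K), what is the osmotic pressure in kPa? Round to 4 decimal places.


Osmotic pressure (van't Hoff): Pi = M*R*T.
RT = 8.314 * 350 = 2909.9
Pi = 1.038 * 2909.9
Pi = 3020.4762 kPa, rounded to 4 dp:

3020.4762 kPa


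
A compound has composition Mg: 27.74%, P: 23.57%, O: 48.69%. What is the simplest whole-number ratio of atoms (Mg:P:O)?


Assume 100 g of compound, divide each mass% by atomic mass to get moles, then normalize by the smallest to get a raw atom ratio.
Moles per 100 g: Mg: 27.74/24.305 = 1.1413, P: 23.57/30.974 = 0.761, O: 48.69/15.999 = 3.0433
Raw ratio (divide by min = 0.761): Mg: 1.5, P: 1.0, O: 3.999
Multiply by 2 to clear fractions: Mg: 3.0 ~= 3, P: 2.0 ~= 2, O: 7.999 ~= 8
Reduce by GCD to get the simplest whole-number ratio:

3:2:8


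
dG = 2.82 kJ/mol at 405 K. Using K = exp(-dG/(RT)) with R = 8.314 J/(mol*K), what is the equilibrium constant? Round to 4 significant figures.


dG is in kJ/mol; multiply by 1000 to match R in J/(mol*K).
RT = 8.314 * 405 = 3367.17 J/mol
exponent = -dG*1000 / (RT) = -(2.82*1000) / 3367.17 = -0.83749855
K = exp(-0.83749855)
K = 0.43279178, rounded to 4 significant figures:

0.4328


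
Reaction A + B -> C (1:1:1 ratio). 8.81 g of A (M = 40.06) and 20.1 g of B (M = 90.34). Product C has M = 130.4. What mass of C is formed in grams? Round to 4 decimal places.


Find moles of each reactant; the smaller value is the limiting reagent in a 1:1:1 reaction, so moles_C equals moles of the limiter.
n_A = mass_A / M_A = 8.81 / 40.06 = 0.21992 mol
n_B = mass_B / M_B = 20.1 / 90.34 = 0.222493 mol
Limiting reagent: A (smaller), n_limiting = 0.21992 mol
mass_C = n_limiting * M_C = 0.21992 * 130.4
mass_C = 28.677568 g, rounded to 4 dp:

28.6776 g


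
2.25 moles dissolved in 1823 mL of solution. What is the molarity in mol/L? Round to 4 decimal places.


Convert volume to liters: V_L = V_mL / 1000.
V_L = 1823 / 1000 = 1.823 L
M = n / V_L = 2.25 / 1.823
M = 1.23422929 mol/L, rounded to 4 dp:

1.2342 mol/L


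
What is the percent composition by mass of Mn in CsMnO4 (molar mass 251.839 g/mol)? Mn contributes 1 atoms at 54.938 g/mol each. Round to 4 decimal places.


pct = 100 * (n_elem * M_elem) / M_total
mass_contribution = 1 * 54.938 = 54.938 g/mol
pct = 100 * 54.938 / 251.839
pct = 21.81473084 %, rounded to 4 dp:

21.8147 %


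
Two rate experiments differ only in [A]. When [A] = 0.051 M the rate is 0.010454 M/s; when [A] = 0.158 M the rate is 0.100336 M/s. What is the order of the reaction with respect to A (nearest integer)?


Rate is proportional to [A]^n, so rate2/rate1 = ([A]2/[A]1)^n. Take logs to solve for n.
rate2/rate1 = 0.100336 / 0.010454 = 9.5979
[A]2/[A]1 = 0.158 / 0.051 = 3.098
n = ln(9.5979) / ln(3.098) = 2.0
Nearest integer order:

2


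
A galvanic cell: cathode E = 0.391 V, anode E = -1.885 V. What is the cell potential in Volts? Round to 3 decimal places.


Standard cell potential: E_cell = E_cathode - E_anode.
E_cell = 0.391 - (-1.885)
E_cell = 2.276 V, rounded to 3 dp:

2.276 V


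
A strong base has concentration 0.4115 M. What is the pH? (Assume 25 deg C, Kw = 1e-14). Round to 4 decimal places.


A strong base dissociates completely, so [OH-] equals the given concentration.
pOH = -log10([OH-]) = -log10(0.4115) = 0.38563
pH = 14 - pOH = 14 - 0.38563
pH = 13.61437, rounded to 4 dp:

13.6144


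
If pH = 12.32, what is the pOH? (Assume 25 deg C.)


At 25 deg C, pH + pOH = 14.
pOH = 14 - pH = 14 - 12.32
pOH = 1.68:

1.68


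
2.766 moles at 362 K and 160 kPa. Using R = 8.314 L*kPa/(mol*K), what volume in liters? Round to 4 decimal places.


PV = nRT, solve for V = nRT / P.
nRT = 2.766 * 8.314 * 362 = 8324.7417
V = 8324.7417 / 160
V = 52.02963563 L, rounded to 4 dp:

52.0296 L


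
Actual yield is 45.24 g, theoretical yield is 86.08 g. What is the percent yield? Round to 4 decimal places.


% yield = 100 * actual / theoretical
% yield = 100 * 45.24 / 86.08
% yield = 52.55576208 %, rounded to 4 dp:

52.5558 %


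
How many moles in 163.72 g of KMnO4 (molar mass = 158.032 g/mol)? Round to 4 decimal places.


n = mass / M
n = 163.72 / 158.032
n = 1.03599271 mol, rounded to 4 dp:

1.0360 mol


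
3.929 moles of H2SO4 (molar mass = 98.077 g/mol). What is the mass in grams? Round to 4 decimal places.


mass = n * M
mass = 3.929 * 98.077
mass = 385.344533 g, rounded to 4 dp:

385.3445 g


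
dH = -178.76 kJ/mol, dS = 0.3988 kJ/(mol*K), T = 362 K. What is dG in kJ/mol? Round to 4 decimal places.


Gibbs: dG = dH - T*dS (consistent units, dS already in kJ/(mol*K)).
T*dS = 362 * 0.3988 = 144.3656
dG = -178.76 - (144.3656)
dG = -323.1256 kJ/mol, rounded to 4 dp:

-323.1256 kJ/mol


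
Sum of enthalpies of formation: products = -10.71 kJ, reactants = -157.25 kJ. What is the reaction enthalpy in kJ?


dH_rxn = sum(dH_f products) - sum(dH_f reactants)
dH_rxn = -10.71 - (-157.25)
dH_rxn = 146.54 kJ:

146.54 kJ


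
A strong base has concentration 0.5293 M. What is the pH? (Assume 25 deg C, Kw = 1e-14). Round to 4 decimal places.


A strong base dissociates completely, so [OH-] equals the given concentration.
pOH = -log10([OH-]) = -log10(0.5293) = 0.276298
pH = 14 - pOH = 14 - 0.276298
pH = 13.723702, rounded to 4 dp:

13.7237


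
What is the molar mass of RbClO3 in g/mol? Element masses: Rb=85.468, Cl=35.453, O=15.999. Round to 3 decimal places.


M = sum(count * atomic_mass) over atoms.
M = 1*85.468 + 1*35.453 + 3*15.999
M = 85.468 + 35.453 + 47.997
M = 168.918 g/mol, rounded to 3 dp:

168.918 g/mol


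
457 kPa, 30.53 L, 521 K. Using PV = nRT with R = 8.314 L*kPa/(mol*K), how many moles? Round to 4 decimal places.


PV = nRT, solve for n = PV / (RT).
PV = 457 * 30.53 = 13952.21
RT = 8.314 * 521 = 4331.594
n = 13952.21 / 4331.594
n = 3.22103364 mol, rounded to 4 dp:

3.2210 mol


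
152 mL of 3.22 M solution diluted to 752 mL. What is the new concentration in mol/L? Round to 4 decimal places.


Dilution: M1*V1 = M2*V2, solve for M2.
M2 = M1*V1 / V2
M2 = 3.22 * 152 / 752
M2 = 489.44 / 752
M2 = 0.65085106 mol/L, rounded to 4 dp:

0.6509 mol/L


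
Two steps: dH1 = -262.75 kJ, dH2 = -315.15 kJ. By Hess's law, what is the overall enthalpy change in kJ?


Hess's law: enthalpy is a state function, so add the step enthalpies.
dH_total = dH1 + dH2 = -262.75 + (-315.15)
dH_total = -577.9 kJ:

-577.90 kJ


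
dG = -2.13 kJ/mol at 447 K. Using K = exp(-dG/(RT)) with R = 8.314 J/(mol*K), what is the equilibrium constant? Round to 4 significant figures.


dG is in kJ/mol; multiply by 1000 to match R in J/(mol*K).
RT = 8.314 * 447 = 3716.358 J/mol
exponent = -dG*1000 / (RT) = -(-2.13*1000) / 3716.358 = 0.57314177
K = exp(0.57314177)
K = 1.7738313, rounded to 4 significant figures:

1.774


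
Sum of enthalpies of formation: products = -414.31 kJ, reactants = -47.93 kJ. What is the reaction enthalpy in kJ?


dH_rxn = sum(dH_f products) - sum(dH_f reactants)
dH_rxn = -414.31 - (-47.93)
dH_rxn = -366.38 kJ:

-366.38 kJ


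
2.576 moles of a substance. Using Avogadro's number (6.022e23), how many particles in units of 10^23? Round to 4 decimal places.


N = n * NA, then divide by 1e23 for the requested units.
N / 1e23 = n * 6.022
N / 1e23 = 2.576 * 6.022
N / 1e23 = 15.512672, rounded to 4 dp:

15.5127


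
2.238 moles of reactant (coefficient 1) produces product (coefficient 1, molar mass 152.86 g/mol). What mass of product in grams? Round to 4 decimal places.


Use the coefficient ratio to convert reactant moles to product moles, then multiply by the product's molar mass.
moles_P = moles_R * (coeff_P / coeff_R) = 2.238 * (1/1) = 2.238
mass_P = moles_P * M_P = 2.238 * 152.86
mass_P = 342.10068 g, rounded to 4 dp:

342.1007 g


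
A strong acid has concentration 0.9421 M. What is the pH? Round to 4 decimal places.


A strong acid dissociates completely, so [H+] equals the given concentration.
pH = -log10([H+]) = -log10(0.9421)
pH = 0.025903, rounded to 4 dp:

0.0259


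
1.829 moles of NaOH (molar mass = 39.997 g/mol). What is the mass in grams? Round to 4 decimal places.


mass = n * M
mass = 1.829 * 39.997
mass = 73.154513 g, rounded to 4 dp:

73.1545 g


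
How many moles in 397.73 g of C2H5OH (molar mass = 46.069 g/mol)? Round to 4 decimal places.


n = mass / M
n = 397.73 / 46.069
n = 8.63335432 mol, rounded to 4 dp:

8.6334 mol


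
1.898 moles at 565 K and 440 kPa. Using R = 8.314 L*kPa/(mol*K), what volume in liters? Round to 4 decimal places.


PV = nRT, solve for V = nRT / P.
nRT = 1.898 * 8.314 * 565 = 8915.6842
V = 8915.6842 / 440
V = 20.26291864 L, rounded to 4 dp:

20.2629 L


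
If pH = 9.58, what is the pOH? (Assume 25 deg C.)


At 25 deg C, pH + pOH = 14.
pOH = 14 - pH = 14 - 9.58
pOH = 4.42:

4.42


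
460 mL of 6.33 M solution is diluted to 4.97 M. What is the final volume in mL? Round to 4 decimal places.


Dilution: M1*V1 = M2*V2, solve for V2.
V2 = M1*V1 / M2
V2 = 6.33 * 460 / 4.97
V2 = 2911.8 / 4.97
V2 = 585.87525151 mL, rounded to 4 dp:

585.8753 mL


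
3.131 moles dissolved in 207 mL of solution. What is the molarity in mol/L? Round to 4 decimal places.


Convert volume to liters: V_L = V_mL / 1000.
V_L = 207 / 1000 = 0.207 L
M = n / V_L = 3.131 / 0.207
M = 15.12560386 mol/L, rounded to 4 dp:

15.1256 mol/L


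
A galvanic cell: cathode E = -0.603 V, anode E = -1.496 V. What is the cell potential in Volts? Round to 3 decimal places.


Standard cell potential: E_cell = E_cathode - E_anode.
E_cell = -0.603 - (-1.496)
E_cell = 0.893 V, rounded to 3 dp:

0.893 V


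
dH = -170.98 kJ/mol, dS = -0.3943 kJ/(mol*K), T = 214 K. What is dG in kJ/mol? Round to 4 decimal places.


Gibbs: dG = dH - T*dS (consistent units, dS already in kJ/(mol*K)).
T*dS = 214 * -0.3943 = -84.3802
dG = -170.98 - (-84.3802)
dG = -86.5998 kJ/mol, rounded to 4 dp:

-86.5998 kJ/mol


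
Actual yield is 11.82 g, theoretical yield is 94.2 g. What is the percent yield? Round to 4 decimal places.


% yield = 100 * actual / theoretical
% yield = 100 * 11.82 / 94.2
% yield = 12.5477707 %, rounded to 4 dp:

12.5478 %


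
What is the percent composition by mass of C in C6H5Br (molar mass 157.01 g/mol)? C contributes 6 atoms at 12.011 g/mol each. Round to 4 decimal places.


pct = 100 * (n_elem * M_elem) / M_total
mass_contribution = 6 * 12.011 = 72.066 g/mol
pct = 100 * 72.066 / 157.01
pct = 45.89898733 %, rounded to 4 dp:

45.8990 %


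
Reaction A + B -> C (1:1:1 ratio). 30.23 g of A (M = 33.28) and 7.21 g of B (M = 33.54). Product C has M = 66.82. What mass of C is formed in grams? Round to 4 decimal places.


Find moles of each reactant; the smaller value is the limiting reagent in a 1:1:1 reaction, so moles_C equals moles of the limiter.
n_A = mass_A / M_A = 30.23 / 33.28 = 0.908353 mol
n_B = mass_B / M_B = 7.21 / 33.54 = 0.214967 mol
Limiting reagent: B (smaller), n_limiting = 0.214967 mol
mass_C = n_limiting * M_C = 0.214967 * 66.82
mass_C = 14.36409494 g, rounded to 4 dp:

14.3641 g


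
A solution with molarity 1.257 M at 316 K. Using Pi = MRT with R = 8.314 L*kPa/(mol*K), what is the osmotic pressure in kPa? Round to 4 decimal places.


Osmotic pressure (van't Hoff): Pi = M*R*T.
RT = 8.314 * 316 = 2627.224
Pi = 1.257 * 2627.224
Pi = 3302.420568 kPa, rounded to 4 dp:

3302.4206 kPa


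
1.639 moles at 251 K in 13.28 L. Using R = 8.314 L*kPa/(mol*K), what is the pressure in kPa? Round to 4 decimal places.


PV = nRT, solve for P = nRT / V.
nRT = 1.639 * 8.314 * 251 = 3420.2881
P = 3420.2881 / 13.28
P = 257.55181476 kPa, rounded to 4 dp:

257.5518 kPa


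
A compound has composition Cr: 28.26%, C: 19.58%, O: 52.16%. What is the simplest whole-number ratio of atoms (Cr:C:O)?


Assume 100 g of compound, divide each mass% by atomic mass to get moles, then normalize by the smallest to get a raw atom ratio.
Moles per 100 g: Cr: 28.26/51.996 = 0.5435, C: 19.58/12.011 = 1.6302, O: 52.16/15.999 = 3.2602
Raw ratio (divide by min = 0.5435): Cr: 1.0, C: 2.999, O: 5.998
Multiply by 1 to clear fractions: Cr: 1.0 ~= 1, C: 2.999 ~= 3, O: 5.998 ~= 6
Reduce by GCD to get the simplest whole-number ratio:

1:3:6


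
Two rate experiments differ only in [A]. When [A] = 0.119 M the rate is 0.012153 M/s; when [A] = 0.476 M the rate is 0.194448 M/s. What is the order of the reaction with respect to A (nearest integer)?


Rate is proportional to [A]^n, so rate2/rate1 = ([A]2/[A]1)^n. Take logs to solve for n.
rate2/rate1 = 0.194448 / 0.012153 = 16.0
[A]2/[A]1 = 0.476 / 0.119 = 4.0
n = ln(16.0) / ln(4.0) = 2.0
Nearest integer order:

2


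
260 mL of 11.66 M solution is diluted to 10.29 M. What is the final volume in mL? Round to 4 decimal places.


Dilution: M1*V1 = M2*V2, solve for V2.
V2 = M1*V1 / M2
V2 = 11.66 * 260 / 10.29
V2 = 3031.6 / 10.29
V2 = 294.61613217 mL, rounded to 4 dp:

294.6161 mL


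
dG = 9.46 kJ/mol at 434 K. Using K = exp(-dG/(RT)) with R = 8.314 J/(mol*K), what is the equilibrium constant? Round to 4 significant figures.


dG is in kJ/mol; multiply by 1000 to match R in J/(mol*K).
RT = 8.314 * 434 = 3608.276 J/mol
exponent = -dG*1000 / (RT) = -(9.46*1000) / 3608.276 = -2.62175066
K = exp(-2.62175066)
K = 0.072675521, rounded to 4 significant figures:

0.07268


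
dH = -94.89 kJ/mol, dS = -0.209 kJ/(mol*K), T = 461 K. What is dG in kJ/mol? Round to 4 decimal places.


Gibbs: dG = dH - T*dS (consistent units, dS already in kJ/(mol*K)).
T*dS = 461 * -0.209 = -96.349
dG = -94.89 - (-96.349)
dG = 1.459 kJ/mol, rounded to 4 dp:

1.4590 kJ/mol


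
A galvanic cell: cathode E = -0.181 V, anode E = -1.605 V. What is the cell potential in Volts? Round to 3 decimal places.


Standard cell potential: E_cell = E_cathode - E_anode.
E_cell = -0.181 - (-1.605)
E_cell = 1.424 V, rounded to 3 dp:

1.424 V


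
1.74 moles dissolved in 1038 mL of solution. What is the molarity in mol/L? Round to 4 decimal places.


Convert volume to liters: V_L = V_mL / 1000.
V_L = 1038 / 1000 = 1.038 L
M = n / V_L = 1.74 / 1.038
M = 1.67630058 mol/L, rounded to 4 dp:

1.6763 mol/L


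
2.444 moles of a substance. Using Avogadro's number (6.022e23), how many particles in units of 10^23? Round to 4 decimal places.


N = n * NA, then divide by 1e23 for the requested units.
N / 1e23 = n * 6.022
N / 1e23 = 2.444 * 6.022
N / 1e23 = 14.717768, rounded to 4 dp:

14.7178


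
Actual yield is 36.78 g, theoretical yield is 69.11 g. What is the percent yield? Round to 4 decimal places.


% yield = 100 * actual / theoretical
% yield = 100 * 36.78 / 69.11
% yield = 53.21950514 %, rounded to 4 dp:

53.2195 %


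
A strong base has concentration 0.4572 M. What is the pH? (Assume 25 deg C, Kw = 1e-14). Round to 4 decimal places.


A strong base dissociates completely, so [OH-] equals the given concentration.
pOH = -log10([OH-]) = -log10(0.4572) = 0.339894
pH = 14 - pOH = 14 - 0.339894
pH = 13.660106, rounded to 4 dp:

13.6601


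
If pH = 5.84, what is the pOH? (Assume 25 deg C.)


At 25 deg C, pH + pOH = 14.
pOH = 14 - pH = 14 - 5.84
pOH = 8.16:

8.16


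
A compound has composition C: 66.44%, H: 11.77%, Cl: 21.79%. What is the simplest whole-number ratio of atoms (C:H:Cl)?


Assume 100 g of compound, divide each mass% by atomic mass to get moles, then normalize by the smallest to get a raw atom ratio.
Moles per 100 g: C: 66.44/12.011 = 5.5316, H: 11.77/1.008 = 11.6766, Cl: 21.79/35.453 = 0.6146
Raw ratio (divide by min = 0.6146): C: 9.0, H: 18.998, Cl: 1.0
Multiply by 1 to clear fractions: C: 9.0 ~= 9, H: 18.998 ~= 19, Cl: 1.0 ~= 1
Reduce by GCD to get the simplest whole-number ratio:

9:19:1


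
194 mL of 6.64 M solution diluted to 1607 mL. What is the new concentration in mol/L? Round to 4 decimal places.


Dilution: M1*V1 = M2*V2, solve for M2.
M2 = M1*V1 / V2
M2 = 6.64 * 194 / 1607
M2 = 1288.16 / 1607
M2 = 0.80159303 mol/L, rounded to 4 dp:

0.8016 mol/L


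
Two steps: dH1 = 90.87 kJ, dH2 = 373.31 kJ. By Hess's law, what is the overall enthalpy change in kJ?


Hess's law: enthalpy is a state function, so add the step enthalpies.
dH_total = dH1 + dH2 = 90.87 + (373.31)
dH_total = 464.18 kJ:

464.18 kJ


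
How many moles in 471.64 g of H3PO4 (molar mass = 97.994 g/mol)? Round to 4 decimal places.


n = mass / M
n = 471.64 / 97.994
n = 4.81294773 mol, rounded to 4 dp:

4.8129 mol


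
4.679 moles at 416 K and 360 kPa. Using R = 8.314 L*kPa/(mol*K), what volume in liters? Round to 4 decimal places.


PV = nRT, solve for V = nRT / P.
nRT = 4.679 * 8.314 * 416 = 16182.9017
V = 16182.9017 / 360
V = 44.95250472 L, rounded to 4 dp:

44.9525 L


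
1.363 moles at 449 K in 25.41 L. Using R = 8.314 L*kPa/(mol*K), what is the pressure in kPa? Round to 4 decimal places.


PV = nRT, solve for P = nRT / V.
nRT = 1.363 * 8.314 * 449 = 5088.0599
P = 5088.0599 / 25.41
P = 200.23848485 kPa, rounded to 4 dp:

200.2385 kPa


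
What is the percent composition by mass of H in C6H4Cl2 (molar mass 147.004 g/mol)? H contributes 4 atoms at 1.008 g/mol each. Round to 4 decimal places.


pct = 100 * (n_elem * M_elem) / M_total
mass_contribution = 4 * 1.008 = 4.032 g/mol
pct = 100 * 4.032 / 147.004
pct = 2.74278251 %, rounded to 4 dp:

2.7428 %


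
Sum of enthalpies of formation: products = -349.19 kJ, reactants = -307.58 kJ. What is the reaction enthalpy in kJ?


dH_rxn = sum(dH_f products) - sum(dH_f reactants)
dH_rxn = -349.19 - (-307.58)
dH_rxn = -41.61 kJ:

-41.61 kJ


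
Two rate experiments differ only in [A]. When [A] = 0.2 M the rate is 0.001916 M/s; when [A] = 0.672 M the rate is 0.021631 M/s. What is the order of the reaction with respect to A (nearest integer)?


Rate is proportional to [A]^n, so rate2/rate1 = ([A]2/[A]1)^n. Take logs to solve for n.
rate2/rate1 = 0.021631 / 0.001916 = 11.2897
[A]2/[A]1 = 0.672 / 0.2 = 3.36
n = ln(11.2897) / ln(3.36) = 2.0
Nearest integer order:

2


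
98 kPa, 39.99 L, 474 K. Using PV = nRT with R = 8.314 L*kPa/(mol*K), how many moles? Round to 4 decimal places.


PV = nRT, solve for n = PV / (RT).
PV = 98 * 39.99 = 3919.02
RT = 8.314 * 474 = 3940.836
n = 3919.02 / 3940.836
n = 0.99446412 mol, rounded to 4 dp:

0.9945 mol


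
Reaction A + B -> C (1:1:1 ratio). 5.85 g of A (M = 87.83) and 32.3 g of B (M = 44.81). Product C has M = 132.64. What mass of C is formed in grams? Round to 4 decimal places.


Find moles of each reactant; the smaller value is the limiting reagent in a 1:1:1 reaction, so moles_C equals moles of the limiter.
n_A = mass_A / M_A = 5.85 / 87.83 = 0.066606 mol
n_B = mass_B / M_B = 32.3 / 44.81 = 0.720821 mol
Limiting reagent: A (smaller), n_limiting = 0.066606 mol
mass_C = n_limiting * M_C = 0.066606 * 132.64
mass_C = 8.83461984 g, rounded to 4 dp:

8.8346 g


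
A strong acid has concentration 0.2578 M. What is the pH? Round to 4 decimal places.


A strong acid dissociates completely, so [H+] equals the given concentration.
pH = -log10([H+]) = -log10(0.2578)
pH = 0.58871709, rounded to 4 dp:

0.5887


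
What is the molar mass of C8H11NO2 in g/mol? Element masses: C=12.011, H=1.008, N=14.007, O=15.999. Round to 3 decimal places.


M = sum(count * atomic_mass) over atoms.
M = 8*12.011 + 11*1.008 + 1*14.007 + 2*15.999
M = 96.088 + 11.088 + 14.007 + 31.998
M = 153.181 g/mol, rounded to 3 dp:

153.181 g/mol


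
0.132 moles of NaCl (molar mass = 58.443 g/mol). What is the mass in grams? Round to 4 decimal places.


mass = n * M
mass = 0.132 * 58.443
mass = 7.714476 g, rounded to 4 dp:

7.7145 g


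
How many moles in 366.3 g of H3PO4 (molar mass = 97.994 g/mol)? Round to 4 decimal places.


n = mass / M
n = 366.3 / 97.994
n = 3.73798396 mol, rounded to 4 dp:

3.7380 mol


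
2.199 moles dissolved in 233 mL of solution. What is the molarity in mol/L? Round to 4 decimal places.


Convert volume to liters: V_L = V_mL / 1000.
V_L = 233 / 1000 = 0.233 L
M = n / V_L = 2.199 / 0.233
M = 9.43776824 mol/L, rounded to 4 dp:

9.4378 mol/L


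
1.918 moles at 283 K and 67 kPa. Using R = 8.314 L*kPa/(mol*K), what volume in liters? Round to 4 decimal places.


PV = nRT, solve for V = nRT / P.
nRT = 1.918 * 8.314 * 283 = 4512.7893
V = 4512.7893 / 67
V = 67.35506418 L, rounded to 4 dp:

67.3551 L


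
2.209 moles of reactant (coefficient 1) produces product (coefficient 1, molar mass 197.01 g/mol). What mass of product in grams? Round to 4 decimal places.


Use the coefficient ratio to convert reactant moles to product moles, then multiply by the product's molar mass.
moles_P = moles_R * (coeff_P / coeff_R) = 2.209 * (1/1) = 2.209
mass_P = moles_P * M_P = 2.209 * 197.01
mass_P = 435.19509 g, rounded to 4 dp:

435.1951 g


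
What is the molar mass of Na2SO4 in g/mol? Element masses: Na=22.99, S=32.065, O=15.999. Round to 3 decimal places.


M = sum(count * atomic_mass) over atoms.
M = 2*22.99 + 1*32.065 + 4*15.999
M = 45.98 + 32.065 + 63.996
M = 142.041 g/mol, rounded to 3 dp:

142.041 g/mol


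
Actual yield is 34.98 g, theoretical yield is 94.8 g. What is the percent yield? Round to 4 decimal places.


% yield = 100 * actual / theoretical
% yield = 100 * 34.98 / 94.8
% yield = 36.89873418 %, rounded to 4 dp:

36.8987 %


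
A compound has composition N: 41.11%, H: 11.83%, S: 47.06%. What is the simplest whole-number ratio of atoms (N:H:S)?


Assume 100 g of compound, divide each mass% by atomic mass to get moles, then normalize by the smallest to get a raw atom ratio.
Moles per 100 g: N: 41.11/14.007 = 2.935, H: 11.83/1.008 = 11.7361, S: 47.06/32.065 = 1.4676
Raw ratio (divide by min = 1.4676): N: 2.0, H: 7.997, S: 1.0
Multiply by 1 to clear fractions: N: 2.0 ~= 2, H: 7.997 ~= 8, S: 1.0 ~= 1
Reduce by GCD to get the simplest whole-number ratio:

2:8:1


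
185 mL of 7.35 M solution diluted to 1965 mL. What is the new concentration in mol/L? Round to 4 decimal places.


Dilution: M1*V1 = M2*V2, solve for M2.
M2 = M1*V1 / V2
M2 = 7.35 * 185 / 1965
M2 = 1359.75 / 1965
M2 = 0.69198473 mol/L, rounded to 4 dp:

0.6920 mol/L


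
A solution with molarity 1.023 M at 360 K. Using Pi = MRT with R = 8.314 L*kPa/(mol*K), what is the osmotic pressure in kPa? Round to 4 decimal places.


Osmotic pressure (van't Hoff): Pi = M*R*T.
RT = 8.314 * 360 = 2993.04
Pi = 1.023 * 2993.04
Pi = 3061.87992 kPa, rounded to 4 dp:

3061.8799 kPa


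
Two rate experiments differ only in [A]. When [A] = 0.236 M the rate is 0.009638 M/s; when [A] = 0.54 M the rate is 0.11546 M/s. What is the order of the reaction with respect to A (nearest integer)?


Rate is proportional to [A]^n, so rate2/rate1 = ([A]2/[A]1)^n. Take logs to solve for n.
rate2/rate1 = 0.11546 / 0.009638 = 11.9797
[A]2/[A]1 = 0.54 / 0.236 = 2.2881
n = ln(11.9797) / ln(2.2881) = 3.0
Nearest integer order:

3


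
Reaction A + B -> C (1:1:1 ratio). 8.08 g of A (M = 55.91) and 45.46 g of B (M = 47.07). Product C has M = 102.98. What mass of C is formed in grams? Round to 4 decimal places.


Find moles of each reactant; the smaller value is the limiting reagent in a 1:1:1 reaction, so moles_C equals moles of the limiter.
n_A = mass_A / M_A = 8.08 / 55.91 = 0.144518 mol
n_B = mass_B / M_B = 45.46 / 47.07 = 0.965796 mol
Limiting reagent: A (smaller), n_limiting = 0.144518 mol
mass_C = n_limiting * M_C = 0.144518 * 102.98
mass_C = 14.88246364 g, rounded to 4 dp:

14.8825 g


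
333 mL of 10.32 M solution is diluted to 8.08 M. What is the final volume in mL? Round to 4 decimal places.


Dilution: M1*V1 = M2*V2, solve for V2.
V2 = M1*V1 / M2
V2 = 10.32 * 333 / 8.08
V2 = 3436.56 / 8.08
V2 = 425.31683168 mL, rounded to 4 dp:

425.3168 mL


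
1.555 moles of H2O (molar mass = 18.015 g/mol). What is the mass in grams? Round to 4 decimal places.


mass = n * M
mass = 1.555 * 18.015
mass = 28.013325 g, rounded to 4 dp:

28.0133 g


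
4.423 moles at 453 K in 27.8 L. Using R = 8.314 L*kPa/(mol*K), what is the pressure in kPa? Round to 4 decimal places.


PV = nRT, solve for P = nRT / V.
nRT = 4.423 * 8.314 * 453 = 16658.0884
P = 16658.0884 / 27.8
P = 599.21181295 kPa, rounded to 4 dp:

599.2118 kPa


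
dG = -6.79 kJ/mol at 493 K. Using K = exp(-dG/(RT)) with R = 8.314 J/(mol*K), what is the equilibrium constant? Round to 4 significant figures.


dG is in kJ/mol; multiply by 1000 to match R in J/(mol*K).
RT = 8.314 * 493 = 4098.802 J/mol
exponent = -dG*1000 / (RT) = -(-6.79*1000) / 4098.802 = 1.65658161
K = exp(1.65658161)
K = 5.2413632, rounded to 4 significant figures:

5.241


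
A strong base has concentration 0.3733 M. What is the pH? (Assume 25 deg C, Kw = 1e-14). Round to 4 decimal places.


A strong base dissociates completely, so [OH-] equals the given concentration.
pOH = -log10([OH-]) = -log10(0.3733) = 0.427942
pH = 14 - pOH = 14 - 0.427942
pH = 13.572058, rounded to 4 dp:

13.5721


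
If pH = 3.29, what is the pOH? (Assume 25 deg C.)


At 25 deg C, pH + pOH = 14.
pOH = 14 - pH = 14 - 3.29
pOH = 10.71:

10.71


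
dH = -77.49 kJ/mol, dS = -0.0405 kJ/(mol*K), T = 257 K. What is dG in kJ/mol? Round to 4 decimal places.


Gibbs: dG = dH - T*dS (consistent units, dS already in kJ/(mol*K)).
T*dS = 257 * -0.0405 = -10.4085
dG = -77.49 - (-10.4085)
dG = -67.0815 kJ/mol, rounded to 4 dp:

-67.0815 kJ/mol


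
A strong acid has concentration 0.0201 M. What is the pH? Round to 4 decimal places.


A strong acid dissociates completely, so [H+] equals the given concentration.
pH = -log10([H+]) = -log10(0.0201)
pH = 1.69680394, rounded to 4 dp:

1.6968


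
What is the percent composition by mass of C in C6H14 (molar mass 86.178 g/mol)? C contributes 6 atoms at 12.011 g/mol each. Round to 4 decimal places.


pct = 100 * (n_elem * M_elem) / M_total
mass_contribution = 6 * 12.011 = 72.066 g/mol
pct = 100 * 72.066 / 86.178
pct = 83.62459096 %, rounded to 4 dp:

83.6246 %


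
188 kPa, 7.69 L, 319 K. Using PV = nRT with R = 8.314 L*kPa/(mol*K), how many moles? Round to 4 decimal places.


PV = nRT, solve for n = PV / (RT).
PV = 188 * 7.69 = 1445.72
RT = 8.314 * 319 = 2652.166
n = 1445.72 / 2652.166
n = 0.54510917 mol, rounded to 4 dp:

0.5451 mol


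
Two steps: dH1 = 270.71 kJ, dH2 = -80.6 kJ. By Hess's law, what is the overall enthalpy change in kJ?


Hess's law: enthalpy is a state function, so add the step enthalpies.
dH_total = dH1 + dH2 = 270.71 + (-80.6)
dH_total = 190.11 kJ:

190.11 kJ


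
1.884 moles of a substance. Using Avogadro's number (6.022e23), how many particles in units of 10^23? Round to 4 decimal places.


N = n * NA, then divide by 1e23 for the requested units.
N / 1e23 = n * 6.022
N / 1e23 = 1.884 * 6.022
N / 1e23 = 11.345448, rounded to 4 dp:

11.3454


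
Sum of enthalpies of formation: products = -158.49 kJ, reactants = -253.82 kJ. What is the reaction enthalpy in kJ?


dH_rxn = sum(dH_f products) - sum(dH_f reactants)
dH_rxn = -158.49 - (-253.82)
dH_rxn = 95.33 kJ:

95.33 kJ


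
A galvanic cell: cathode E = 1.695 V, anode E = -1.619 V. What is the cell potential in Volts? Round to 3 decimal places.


Standard cell potential: E_cell = E_cathode - E_anode.
E_cell = 1.695 - (-1.619)
E_cell = 3.314 V, rounded to 3 dp:

3.314 V


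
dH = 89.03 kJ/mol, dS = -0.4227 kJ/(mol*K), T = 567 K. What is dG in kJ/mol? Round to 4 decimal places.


Gibbs: dG = dH - T*dS (consistent units, dS already in kJ/(mol*K)).
T*dS = 567 * -0.4227 = -239.6709
dG = 89.03 - (-239.6709)
dG = 328.7009 kJ/mol, rounded to 4 dp:

328.7009 kJ/mol


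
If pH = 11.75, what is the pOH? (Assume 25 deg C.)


At 25 deg C, pH + pOH = 14.
pOH = 14 - pH = 14 - 11.75
pOH = 2.25:

2.25


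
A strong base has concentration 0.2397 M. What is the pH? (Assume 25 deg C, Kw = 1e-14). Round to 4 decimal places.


A strong base dissociates completely, so [OH-] equals the given concentration.
pOH = -log10([OH-]) = -log10(0.2397) = 0.620332
pH = 14 - pOH = 14 - 0.620332
pH = 13.379668, rounded to 4 dp:

13.3797


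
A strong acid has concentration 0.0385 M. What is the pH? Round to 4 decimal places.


A strong acid dissociates completely, so [H+] equals the given concentration.
pH = -log10([H+]) = -log10(0.0385)
pH = 1.41453927, rounded to 4 dp:

1.4145


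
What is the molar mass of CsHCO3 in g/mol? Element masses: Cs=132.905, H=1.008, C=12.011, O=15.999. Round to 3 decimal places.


M = sum(count * atomic_mass) over atoms.
M = 1*132.905 + 1*1.008 + 1*12.011 + 3*15.999
M = 132.905 + 1.008 + 12.011 + 47.997
M = 193.921 g/mol, rounded to 3 dp:

193.921 g/mol


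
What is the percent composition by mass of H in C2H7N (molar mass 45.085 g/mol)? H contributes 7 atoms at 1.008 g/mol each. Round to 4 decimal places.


pct = 100 * (n_elem * M_elem) / M_total
mass_contribution = 7 * 1.008 = 7.056 g/mol
pct = 100 * 7.056 / 45.085
pct = 15.65043806 %, rounded to 4 dp:

15.6504 %


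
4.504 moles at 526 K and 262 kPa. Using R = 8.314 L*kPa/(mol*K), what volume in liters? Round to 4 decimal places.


PV = nRT, solve for V = nRT / P.
nRT = 4.504 * 8.314 * 526 = 19696.7307
V = 19696.7307 / 262
V = 75.17836145 L, rounded to 4 dp:

75.1784 L


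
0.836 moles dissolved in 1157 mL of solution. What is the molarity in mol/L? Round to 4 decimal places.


Convert volume to liters: V_L = V_mL / 1000.
V_L = 1157 / 1000 = 1.157 L
M = n / V_L = 0.836 / 1.157
M = 0.72255834 mol/L, rounded to 4 dp:

0.7226 mol/L


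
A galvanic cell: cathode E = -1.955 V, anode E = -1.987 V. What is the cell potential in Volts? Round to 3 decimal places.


Standard cell potential: E_cell = E_cathode - E_anode.
E_cell = -1.955 - (-1.987)
E_cell = 0.032 V, rounded to 3 dp:

0.032 V


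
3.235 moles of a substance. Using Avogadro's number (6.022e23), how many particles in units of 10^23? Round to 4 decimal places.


N = n * NA, then divide by 1e23 for the requested units.
N / 1e23 = n * 6.022
N / 1e23 = 3.235 * 6.022
N / 1e23 = 19.48117, rounded to 4 dp:

19.4812


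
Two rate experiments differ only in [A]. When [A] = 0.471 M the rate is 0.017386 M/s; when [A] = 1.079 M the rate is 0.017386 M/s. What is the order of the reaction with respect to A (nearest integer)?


Rate is proportional to [A]^n, so rate2/rate1 = ([A]2/[A]1)^n. Take logs to solve for n.
rate2/rate1 = 0.017386 / 0.017386 = 1.0
[A]2/[A]1 = 1.079 / 0.471 = 2.2909
n = ln(1.0) / ln(2.2909) = 0.0
Nearest integer order:

0


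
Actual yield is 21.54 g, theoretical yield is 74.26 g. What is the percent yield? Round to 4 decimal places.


% yield = 100 * actual / theoretical
% yield = 100 * 21.54 / 74.26
% yield = 29.00619445 %, rounded to 4 dp:

29.0062 %


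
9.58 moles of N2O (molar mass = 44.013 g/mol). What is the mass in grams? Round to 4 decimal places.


mass = n * M
mass = 9.58 * 44.013
mass = 421.64454 g, rounded to 4 dp:

421.6445 g


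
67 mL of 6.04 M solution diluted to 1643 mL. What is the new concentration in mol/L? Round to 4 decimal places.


Dilution: M1*V1 = M2*V2, solve for M2.
M2 = M1*V1 / V2
M2 = 6.04 * 67 / 1643
M2 = 404.68 / 1643
M2 = 0.24630554 mol/L, rounded to 4 dp:

0.2463 mol/L


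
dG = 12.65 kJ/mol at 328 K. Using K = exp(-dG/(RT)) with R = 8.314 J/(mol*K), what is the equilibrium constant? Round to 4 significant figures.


dG is in kJ/mol; multiply by 1000 to match R in J/(mol*K).
RT = 8.314 * 328 = 2726.992 J/mol
exponent = -dG*1000 / (RT) = -(12.65*1000) / 2726.992 = -4.63881082
K = exp(-4.63881082)
K = 0.0096691892, rounded to 4 significant figures:

0.009669
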